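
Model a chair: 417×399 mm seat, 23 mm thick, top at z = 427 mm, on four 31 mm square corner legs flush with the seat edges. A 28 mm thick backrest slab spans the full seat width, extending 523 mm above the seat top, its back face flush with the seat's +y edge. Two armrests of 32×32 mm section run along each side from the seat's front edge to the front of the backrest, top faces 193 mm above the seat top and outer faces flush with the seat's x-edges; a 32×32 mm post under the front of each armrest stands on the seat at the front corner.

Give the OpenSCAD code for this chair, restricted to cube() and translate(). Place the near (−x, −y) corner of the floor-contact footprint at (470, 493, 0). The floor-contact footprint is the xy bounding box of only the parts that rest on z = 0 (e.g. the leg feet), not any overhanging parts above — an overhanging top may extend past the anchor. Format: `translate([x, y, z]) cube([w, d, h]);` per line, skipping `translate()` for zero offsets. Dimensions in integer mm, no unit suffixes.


translate([470, 493, 404]) cube([417, 399, 23]);
translate([470, 493, 0]) cube([31, 31, 404]);
translate([856, 493, 0]) cube([31, 31, 404]);
translate([470, 861, 0]) cube([31, 31, 404]);
translate([856, 861, 0]) cube([31, 31, 404]);
translate([470, 864, 427]) cube([417, 28, 523]);
translate([470, 493, 588]) cube([32, 371, 32]);
translate([855, 493, 588]) cube([32, 371, 32]);
translate([470, 493, 427]) cube([32, 32, 161]);
translate([855, 493, 427]) cube([32, 32, 161]);


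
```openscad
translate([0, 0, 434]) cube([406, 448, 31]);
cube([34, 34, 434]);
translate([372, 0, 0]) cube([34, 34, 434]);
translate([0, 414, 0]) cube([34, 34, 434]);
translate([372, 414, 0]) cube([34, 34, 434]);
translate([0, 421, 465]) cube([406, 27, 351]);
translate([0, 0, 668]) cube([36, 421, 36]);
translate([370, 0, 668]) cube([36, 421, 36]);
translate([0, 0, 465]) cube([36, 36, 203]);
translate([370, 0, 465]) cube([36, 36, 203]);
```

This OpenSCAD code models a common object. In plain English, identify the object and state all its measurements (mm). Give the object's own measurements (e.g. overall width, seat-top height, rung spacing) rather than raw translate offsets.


A chair. The seat is a 406×448×31 mm slab with its top at z = 465 mm, on four 34×34 mm corner legs (flush with the seat edges, standing on z = 0). A flat backrest 27 mm thick, 351 mm tall, spans the full seat width and rises from the seat top along its +y edge, rear face flush with the rear of the seat. Two armrests of 36×36 mm section run along each side from the seat's front edge to the front of the backrest, top faces 239 mm above the seat top and outer faces flush with the seat's x-edges; a 36×36 mm post under the front of each armrest stands on the seat at the front corner.


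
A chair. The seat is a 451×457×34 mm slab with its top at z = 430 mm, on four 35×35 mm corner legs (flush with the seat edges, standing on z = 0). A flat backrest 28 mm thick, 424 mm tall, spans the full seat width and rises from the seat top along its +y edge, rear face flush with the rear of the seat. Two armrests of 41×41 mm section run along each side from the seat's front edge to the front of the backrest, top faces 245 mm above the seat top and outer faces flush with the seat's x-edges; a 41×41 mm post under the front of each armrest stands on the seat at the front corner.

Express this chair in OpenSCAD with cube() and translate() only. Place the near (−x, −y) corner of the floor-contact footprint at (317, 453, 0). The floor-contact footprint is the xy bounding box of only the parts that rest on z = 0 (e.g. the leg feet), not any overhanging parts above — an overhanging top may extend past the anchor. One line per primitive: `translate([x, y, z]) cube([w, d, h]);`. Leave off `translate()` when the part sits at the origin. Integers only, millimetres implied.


translate([317, 453, 396]) cube([451, 457, 34]);
translate([317, 453, 0]) cube([35, 35, 396]);
translate([733, 453, 0]) cube([35, 35, 396]);
translate([317, 875, 0]) cube([35, 35, 396]);
translate([733, 875, 0]) cube([35, 35, 396]);
translate([317, 882, 430]) cube([451, 28, 424]);
translate([317, 453, 634]) cube([41, 429, 41]);
translate([727, 453, 634]) cube([41, 429, 41]);
translate([317, 453, 430]) cube([41, 41, 204]);
translate([727, 453, 430]) cube([41, 41, 204]);


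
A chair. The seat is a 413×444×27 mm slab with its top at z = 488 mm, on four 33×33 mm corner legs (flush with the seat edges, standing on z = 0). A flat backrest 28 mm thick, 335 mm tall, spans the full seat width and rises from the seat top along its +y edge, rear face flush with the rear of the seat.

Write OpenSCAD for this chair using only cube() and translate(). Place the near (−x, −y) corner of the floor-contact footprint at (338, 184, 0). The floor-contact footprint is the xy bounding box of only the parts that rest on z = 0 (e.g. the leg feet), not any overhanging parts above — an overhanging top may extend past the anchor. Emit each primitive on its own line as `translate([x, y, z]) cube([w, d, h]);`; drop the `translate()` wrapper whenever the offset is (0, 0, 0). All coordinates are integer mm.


translate([338, 184, 461]) cube([413, 444, 27]);
translate([338, 184, 0]) cube([33, 33, 461]);
translate([718, 184, 0]) cube([33, 33, 461]);
translate([338, 595, 0]) cube([33, 33, 461]);
translate([718, 595, 0]) cube([33, 33, 461]);
translate([338, 600, 488]) cube([413, 28, 335]);


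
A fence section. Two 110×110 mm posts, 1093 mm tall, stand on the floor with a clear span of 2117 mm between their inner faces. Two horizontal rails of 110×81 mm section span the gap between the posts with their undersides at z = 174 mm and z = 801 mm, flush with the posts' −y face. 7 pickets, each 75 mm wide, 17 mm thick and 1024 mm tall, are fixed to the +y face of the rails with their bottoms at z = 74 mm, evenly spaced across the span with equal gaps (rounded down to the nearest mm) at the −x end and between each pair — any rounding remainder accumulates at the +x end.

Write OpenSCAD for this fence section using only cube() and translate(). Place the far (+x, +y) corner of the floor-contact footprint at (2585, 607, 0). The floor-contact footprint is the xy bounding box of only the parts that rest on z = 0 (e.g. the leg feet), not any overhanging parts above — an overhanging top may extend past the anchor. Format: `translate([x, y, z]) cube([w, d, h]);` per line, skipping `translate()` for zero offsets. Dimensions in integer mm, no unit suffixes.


translate([248, 497, 0]) cube([110, 110, 1093]);
translate([2475, 497, 0]) cube([110, 110, 1093]);
translate([358, 497, 174]) cube([2117, 110, 81]);
translate([358, 497, 801]) cube([2117, 110, 81]);
translate([557, 607, 74]) cube([75, 17, 1024]);
translate([831, 607, 74]) cube([75, 17, 1024]);
translate([1105, 607, 74]) cube([75, 17, 1024]);
translate([1379, 607, 74]) cube([75, 17, 1024]);
translate([1653, 607, 74]) cube([75, 17, 1024]);
translate([1927, 607, 74]) cube([75, 17, 1024]);
translate([2201, 607, 74]) cube([75, 17, 1024]);


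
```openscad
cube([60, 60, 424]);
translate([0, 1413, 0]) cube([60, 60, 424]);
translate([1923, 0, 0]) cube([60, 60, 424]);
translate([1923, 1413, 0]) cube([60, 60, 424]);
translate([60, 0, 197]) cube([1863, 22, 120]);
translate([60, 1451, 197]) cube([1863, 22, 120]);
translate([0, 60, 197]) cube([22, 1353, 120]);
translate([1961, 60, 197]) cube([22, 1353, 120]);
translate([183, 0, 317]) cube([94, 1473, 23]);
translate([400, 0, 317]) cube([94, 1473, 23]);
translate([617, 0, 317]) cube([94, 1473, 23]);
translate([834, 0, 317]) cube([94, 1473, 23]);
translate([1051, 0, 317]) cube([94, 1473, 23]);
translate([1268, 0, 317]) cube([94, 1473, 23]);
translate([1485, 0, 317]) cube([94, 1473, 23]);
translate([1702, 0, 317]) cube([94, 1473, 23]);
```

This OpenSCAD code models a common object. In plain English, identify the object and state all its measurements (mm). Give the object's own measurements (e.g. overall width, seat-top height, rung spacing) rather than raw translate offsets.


A bed frame 1983 mm long (x) by 1473 mm wide (y). Four 60×60 mm corner posts, 424 mm tall, at the corners of the footprint. Four rails of 22 mm thickness and 120 mm height run between adjacent posts with their undersides at z = 197 mm, their outer faces flush with the outside of the frame (the two x-running rails run between the posts' inner faces; the two y-running rails run between the posts' inner faces). 8 slats, each 94 mm wide (x) and 23 mm thick, lie across the top of the two x-running rails, running the full 1473 mm width of the frame in y; along x they sit between the end posts with a 123 mm gap after the −x posts and between neighbouring slats, leaving 127 mm before the +x posts.


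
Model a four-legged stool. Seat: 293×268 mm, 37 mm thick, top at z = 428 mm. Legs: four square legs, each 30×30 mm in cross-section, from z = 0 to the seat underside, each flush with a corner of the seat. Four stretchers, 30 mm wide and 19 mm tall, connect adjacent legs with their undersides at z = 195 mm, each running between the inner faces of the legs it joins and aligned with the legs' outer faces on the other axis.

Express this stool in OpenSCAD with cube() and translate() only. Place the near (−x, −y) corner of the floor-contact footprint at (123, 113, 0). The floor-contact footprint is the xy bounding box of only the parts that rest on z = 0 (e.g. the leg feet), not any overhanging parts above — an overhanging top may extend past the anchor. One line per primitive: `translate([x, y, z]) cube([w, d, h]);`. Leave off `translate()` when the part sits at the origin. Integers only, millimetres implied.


translate([123, 113, 391]) cube([293, 268, 37]);
translate([123, 113, 0]) cube([30, 30, 391]);
translate([386, 113, 0]) cube([30, 30, 391]);
translate([123, 351, 0]) cube([30, 30, 391]);
translate([386, 351, 0]) cube([30, 30, 391]);
translate([153, 113, 195]) cube([233, 30, 19]);
translate([153, 351, 195]) cube([233, 30, 19]);
translate([123, 143, 195]) cube([30, 208, 19]);
translate([386, 143, 195]) cube([30, 208, 19]);


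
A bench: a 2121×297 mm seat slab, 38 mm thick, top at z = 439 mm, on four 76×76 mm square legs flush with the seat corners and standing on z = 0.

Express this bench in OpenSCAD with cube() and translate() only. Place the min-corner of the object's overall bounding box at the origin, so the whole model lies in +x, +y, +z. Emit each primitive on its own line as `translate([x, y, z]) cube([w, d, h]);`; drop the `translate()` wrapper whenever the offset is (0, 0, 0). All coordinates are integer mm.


translate([0, 0, 401]) cube([2121, 297, 38]);
cube([76, 76, 401]);
translate([0, 221, 0]) cube([76, 76, 401]);
translate([2045, 0, 0]) cube([76, 76, 401]);
translate([2045, 221, 0]) cube([76, 76, 401]);


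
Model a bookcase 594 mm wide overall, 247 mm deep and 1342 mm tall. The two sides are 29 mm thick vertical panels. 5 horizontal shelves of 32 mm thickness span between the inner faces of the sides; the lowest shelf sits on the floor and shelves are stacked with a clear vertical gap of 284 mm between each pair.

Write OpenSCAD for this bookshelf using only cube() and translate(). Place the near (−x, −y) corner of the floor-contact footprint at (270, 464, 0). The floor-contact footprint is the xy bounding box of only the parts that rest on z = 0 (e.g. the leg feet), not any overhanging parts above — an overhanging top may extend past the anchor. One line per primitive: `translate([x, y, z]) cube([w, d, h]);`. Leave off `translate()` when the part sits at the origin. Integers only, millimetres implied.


translate([270, 464, 0]) cube([29, 247, 1342]);
translate([835, 464, 0]) cube([29, 247, 1342]);
translate([299, 464, 0]) cube([536, 247, 32]);
translate([299, 464, 316]) cube([536, 247, 32]);
translate([299, 464, 632]) cube([536, 247, 32]);
translate([299, 464, 948]) cube([536, 247, 32]);
translate([299, 464, 1264]) cube([536, 247, 32]);


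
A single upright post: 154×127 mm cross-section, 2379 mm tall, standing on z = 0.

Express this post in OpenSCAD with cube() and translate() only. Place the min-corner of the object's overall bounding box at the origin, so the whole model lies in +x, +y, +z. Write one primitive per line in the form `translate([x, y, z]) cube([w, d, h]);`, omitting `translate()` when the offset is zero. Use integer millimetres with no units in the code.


cube([154, 127, 2379]);


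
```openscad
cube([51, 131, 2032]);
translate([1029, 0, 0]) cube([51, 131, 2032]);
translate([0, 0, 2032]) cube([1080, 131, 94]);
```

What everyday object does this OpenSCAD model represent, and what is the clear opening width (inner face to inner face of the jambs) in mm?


A door frame. The clear opening width is 978 mm.

Two 2032 mm tall posts with a header on top — a door frame. The left jamb is 51 mm wide at x = 0; the right jamb starts at x = 1029. The clear opening is 1029 − 51 = 978 mm.


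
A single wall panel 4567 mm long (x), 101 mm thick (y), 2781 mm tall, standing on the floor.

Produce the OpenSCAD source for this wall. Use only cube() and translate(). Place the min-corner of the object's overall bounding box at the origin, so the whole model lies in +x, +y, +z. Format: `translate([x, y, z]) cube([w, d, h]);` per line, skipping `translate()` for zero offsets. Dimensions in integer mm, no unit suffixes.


cube([4567, 101, 2781]);


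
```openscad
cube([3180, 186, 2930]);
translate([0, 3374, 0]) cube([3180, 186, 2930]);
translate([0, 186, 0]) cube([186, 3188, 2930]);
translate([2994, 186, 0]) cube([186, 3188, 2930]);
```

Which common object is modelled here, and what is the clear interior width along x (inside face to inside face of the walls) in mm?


A house (or room) frame. The interior width is 2808 mm.

Four 2930 mm walls enclosing a rectangle with no floor or roof — a room or house frame. Outside width is 3180 mm and wall thickness is 186 mm, so the interior width is 3180 − 2 × 186 = 2808 mm.


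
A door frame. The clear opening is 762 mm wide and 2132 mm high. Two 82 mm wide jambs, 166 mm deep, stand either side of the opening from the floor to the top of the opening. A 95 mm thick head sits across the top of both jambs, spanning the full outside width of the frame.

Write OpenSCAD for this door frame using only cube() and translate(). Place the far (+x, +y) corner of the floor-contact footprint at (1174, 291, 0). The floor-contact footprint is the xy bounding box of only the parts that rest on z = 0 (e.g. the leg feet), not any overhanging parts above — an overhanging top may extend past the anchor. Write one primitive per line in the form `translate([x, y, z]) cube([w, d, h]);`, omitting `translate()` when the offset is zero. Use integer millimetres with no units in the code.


translate([248, 125, 0]) cube([82, 166, 2132]);
translate([1092, 125, 0]) cube([82, 166, 2132]);
translate([248, 125, 2132]) cube([926, 166, 95]);


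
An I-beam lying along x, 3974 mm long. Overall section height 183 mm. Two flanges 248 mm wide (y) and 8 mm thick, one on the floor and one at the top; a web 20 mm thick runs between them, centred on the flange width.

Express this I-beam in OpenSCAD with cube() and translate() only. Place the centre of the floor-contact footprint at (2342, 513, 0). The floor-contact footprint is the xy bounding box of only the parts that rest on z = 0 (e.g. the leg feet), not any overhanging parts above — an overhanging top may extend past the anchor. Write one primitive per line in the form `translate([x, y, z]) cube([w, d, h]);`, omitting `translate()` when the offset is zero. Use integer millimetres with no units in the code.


translate([355, 389, 0]) cube([3974, 248, 8]);
translate([355, 503, 8]) cube([3974, 20, 167]);
translate([355, 389, 175]) cube([3974, 248, 8]);


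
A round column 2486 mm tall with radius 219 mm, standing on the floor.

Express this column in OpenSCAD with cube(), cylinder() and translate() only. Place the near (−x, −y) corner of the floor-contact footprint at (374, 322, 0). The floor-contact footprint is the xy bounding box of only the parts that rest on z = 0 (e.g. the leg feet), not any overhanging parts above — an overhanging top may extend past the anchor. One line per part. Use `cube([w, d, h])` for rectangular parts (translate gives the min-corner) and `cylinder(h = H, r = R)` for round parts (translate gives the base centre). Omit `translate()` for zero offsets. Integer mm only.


translate([593, 541, 0]) cylinder(h = 2486, r = 219);


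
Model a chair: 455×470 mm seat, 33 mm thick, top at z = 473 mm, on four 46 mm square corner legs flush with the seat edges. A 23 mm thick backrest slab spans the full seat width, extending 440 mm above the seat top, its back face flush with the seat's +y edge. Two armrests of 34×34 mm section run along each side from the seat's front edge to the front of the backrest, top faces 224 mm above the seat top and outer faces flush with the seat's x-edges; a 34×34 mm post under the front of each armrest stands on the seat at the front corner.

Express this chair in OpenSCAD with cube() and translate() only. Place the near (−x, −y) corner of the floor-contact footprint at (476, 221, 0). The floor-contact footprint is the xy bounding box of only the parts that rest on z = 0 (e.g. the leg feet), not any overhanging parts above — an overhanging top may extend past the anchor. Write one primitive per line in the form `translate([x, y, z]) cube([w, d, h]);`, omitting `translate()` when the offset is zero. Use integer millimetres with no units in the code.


// leg_h = 473 - 33 = 440
// arm post h = 224 - 34 = 190
translate([476, 221, 440]) cube([455, 470, 33]);
translate([476, 221, 0]) cube([46, 46, 440]);
translate([885, 221, 0]) cube([46, 46, 440]);
translate([476, 645, 0]) cube([46, 46, 440]);
translate([885, 645, 0]) cube([46, 46, 440]);
translate([476, 668, 473]) cube([455, 23, 440]);
translate([476, 221, 663]) cube([34, 447, 34]);
translate([897, 221, 663]) cube([34, 447, 34]);
translate([476, 221, 473]) cube([34, 34, 190]);
translate([897, 221, 473]) cube([34, 34, 190]);


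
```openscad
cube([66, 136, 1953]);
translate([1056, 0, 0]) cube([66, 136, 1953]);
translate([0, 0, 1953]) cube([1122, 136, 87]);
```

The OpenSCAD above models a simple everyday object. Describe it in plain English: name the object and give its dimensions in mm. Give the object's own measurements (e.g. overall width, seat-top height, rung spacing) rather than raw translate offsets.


A door frame. The clear opening is 990 mm wide and 1953 mm high. Two 66 mm wide jambs, 136 mm deep, stand either side of the opening from the floor to the top of the opening. A 87 mm thick head sits across the top of both jambs, spanning the full outside width of the frame.


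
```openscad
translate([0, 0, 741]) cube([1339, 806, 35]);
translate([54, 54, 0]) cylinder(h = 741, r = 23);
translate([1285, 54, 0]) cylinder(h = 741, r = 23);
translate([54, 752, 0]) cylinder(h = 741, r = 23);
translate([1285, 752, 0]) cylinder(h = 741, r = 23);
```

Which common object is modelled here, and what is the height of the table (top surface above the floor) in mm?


A table. The table height is 776 mm.

A 1339×806×35 slab sits at z = 741 on four Ø46 mm round legs — a table. The top surface is at 741 + 35 = 776 mm.


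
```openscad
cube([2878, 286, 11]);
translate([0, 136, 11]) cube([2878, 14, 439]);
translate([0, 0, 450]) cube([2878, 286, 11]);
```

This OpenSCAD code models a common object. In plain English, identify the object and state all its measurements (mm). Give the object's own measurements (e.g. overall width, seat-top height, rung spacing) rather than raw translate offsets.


An I-beam lying along x, 2878 mm long. Overall section height 461 mm. Two flanges 286 mm wide (y) and 11 mm thick, one on the floor and one at the top; a web 14 mm thick runs between them, centred on the flange width.


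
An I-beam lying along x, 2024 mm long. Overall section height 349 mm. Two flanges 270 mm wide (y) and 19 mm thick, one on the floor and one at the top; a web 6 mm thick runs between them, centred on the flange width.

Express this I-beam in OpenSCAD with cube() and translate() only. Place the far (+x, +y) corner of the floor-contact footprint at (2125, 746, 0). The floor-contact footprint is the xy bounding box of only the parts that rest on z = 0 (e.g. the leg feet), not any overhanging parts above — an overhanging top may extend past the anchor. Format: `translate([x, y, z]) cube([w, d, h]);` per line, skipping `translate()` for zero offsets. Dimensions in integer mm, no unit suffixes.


translate([101, 476, 0]) cube([2024, 270, 19]);
translate([101, 608, 19]) cube([2024, 6, 311]);
translate([101, 476, 330]) cube([2024, 270, 19]);


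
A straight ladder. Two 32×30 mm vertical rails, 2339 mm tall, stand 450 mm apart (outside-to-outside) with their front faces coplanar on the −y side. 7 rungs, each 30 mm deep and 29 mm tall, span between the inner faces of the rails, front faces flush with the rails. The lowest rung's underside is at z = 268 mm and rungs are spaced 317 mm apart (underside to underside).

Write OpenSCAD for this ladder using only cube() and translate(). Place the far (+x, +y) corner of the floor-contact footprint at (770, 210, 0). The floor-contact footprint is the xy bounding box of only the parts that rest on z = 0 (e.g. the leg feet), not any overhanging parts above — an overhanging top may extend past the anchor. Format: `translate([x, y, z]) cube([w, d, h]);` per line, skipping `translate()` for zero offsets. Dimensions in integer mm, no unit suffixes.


// rung span = 450 - 2*32 = 386
// rung[k] z = 268 + k*317
translate([320, 180, 0]) cube([32, 30, 2339]);
translate([738, 180, 0]) cube([32, 30, 2339]);
translate([352, 180, 268]) cube([386, 30, 29]);
translate([352, 180, 585]) cube([386, 30, 29]);
translate([352, 180, 902]) cube([386, 30, 29]);
translate([352, 180, 1219]) cube([386, 30, 29]);
translate([352, 180, 1536]) cube([386, 30, 29]);
translate([352, 180, 1853]) cube([386, 30, 29]);
translate([352, 180, 2170]) cube([386, 30, 29]);


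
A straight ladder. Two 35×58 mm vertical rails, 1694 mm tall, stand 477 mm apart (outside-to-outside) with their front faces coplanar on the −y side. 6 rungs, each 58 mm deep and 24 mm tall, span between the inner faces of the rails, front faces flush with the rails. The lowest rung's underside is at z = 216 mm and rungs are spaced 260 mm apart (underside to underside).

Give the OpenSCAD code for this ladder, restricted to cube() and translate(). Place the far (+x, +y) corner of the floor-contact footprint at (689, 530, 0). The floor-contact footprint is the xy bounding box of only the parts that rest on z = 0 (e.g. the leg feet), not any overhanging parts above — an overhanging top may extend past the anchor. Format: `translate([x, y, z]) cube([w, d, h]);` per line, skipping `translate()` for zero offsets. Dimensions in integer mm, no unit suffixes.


// rung span = 477 - 2*35 = 407
// rung[k] z = 216 + k*260
translate([212, 472, 0]) cube([35, 58, 1694]);
translate([654, 472, 0]) cube([35, 58, 1694]);
translate([247, 472, 216]) cube([407, 58, 24]);
translate([247, 472, 476]) cube([407, 58, 24]);
translate([247, 472, 736]) cube([407, 58, 24]);
translate([247, 472, 996]) cube([407, 58, 24]);
translate([247, 472, 1256]) cube([407, 58, 24]);
translate([247, 472, 1516]) cube([407, 58, 24]);


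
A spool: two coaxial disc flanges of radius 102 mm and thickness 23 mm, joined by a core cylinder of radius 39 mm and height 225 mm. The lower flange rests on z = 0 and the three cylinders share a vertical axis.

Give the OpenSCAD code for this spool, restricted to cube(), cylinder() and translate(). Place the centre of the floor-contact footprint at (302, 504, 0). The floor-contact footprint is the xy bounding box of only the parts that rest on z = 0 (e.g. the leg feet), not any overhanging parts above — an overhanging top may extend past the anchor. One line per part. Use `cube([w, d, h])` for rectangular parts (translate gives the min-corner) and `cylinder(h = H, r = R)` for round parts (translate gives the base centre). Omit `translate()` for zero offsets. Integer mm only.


translate([302, 504, 0]) cylinder(h = 23, r = 102);
translate([302, 504, 23]) cylinder(h = 225, r = 39);
translate([302, 504, 248]) cylinder(h = 23, r = 102);


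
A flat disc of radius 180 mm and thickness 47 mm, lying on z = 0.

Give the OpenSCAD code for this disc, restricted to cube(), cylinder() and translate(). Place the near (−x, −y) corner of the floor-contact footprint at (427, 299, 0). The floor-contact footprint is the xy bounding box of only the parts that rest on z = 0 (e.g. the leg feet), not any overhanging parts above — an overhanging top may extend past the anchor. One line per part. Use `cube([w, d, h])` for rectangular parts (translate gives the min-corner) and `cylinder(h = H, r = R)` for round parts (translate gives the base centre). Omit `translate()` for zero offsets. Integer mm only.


translate([607, 479, 0]) cylinder(h = 47, r = 180);


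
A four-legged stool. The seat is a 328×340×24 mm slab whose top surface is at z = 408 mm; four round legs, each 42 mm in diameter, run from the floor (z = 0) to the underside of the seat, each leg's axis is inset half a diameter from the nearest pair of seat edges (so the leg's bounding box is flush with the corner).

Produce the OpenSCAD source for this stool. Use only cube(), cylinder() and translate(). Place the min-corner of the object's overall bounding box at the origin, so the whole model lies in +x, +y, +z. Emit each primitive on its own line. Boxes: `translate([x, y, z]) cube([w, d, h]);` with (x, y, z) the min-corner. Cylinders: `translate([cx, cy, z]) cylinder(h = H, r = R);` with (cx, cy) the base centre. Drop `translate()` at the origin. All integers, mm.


translate([0, 0, 384]) cube([328, 340, 24]);
translate([21, 21, 0]) cylinder(h = 384, r = 21);
translate([307, 21, 0]) cylinder(h = 384, r = 21);
translate([21, 319, 0]) cylinder(h = 384, r = 21);
translate([307, 319, 0]) cylinder(h = 384, r = 21);


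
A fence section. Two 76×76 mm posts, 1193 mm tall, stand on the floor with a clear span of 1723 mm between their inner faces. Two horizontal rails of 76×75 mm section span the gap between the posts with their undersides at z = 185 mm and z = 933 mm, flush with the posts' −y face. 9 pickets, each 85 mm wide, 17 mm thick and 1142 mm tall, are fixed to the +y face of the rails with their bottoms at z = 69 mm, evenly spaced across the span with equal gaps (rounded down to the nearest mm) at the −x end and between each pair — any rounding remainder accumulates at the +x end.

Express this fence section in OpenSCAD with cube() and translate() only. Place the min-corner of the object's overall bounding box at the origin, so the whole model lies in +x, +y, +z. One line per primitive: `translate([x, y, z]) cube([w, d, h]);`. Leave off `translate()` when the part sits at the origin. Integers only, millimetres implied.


cube([76, 76, 1193]);
translate([1799, 0, 0]) cube([76, 76, 1193]);
translate([76, 0, 185]) cube([1723, 76, 75]);
translate([76, 0, 933]) cube([1723, 76, 75]);
translate([171, 76, 69]) cube([85, 17, 1142]);
translate([351, 76, 69]) cube([85, 17, 1142]);
translate([531, 76, 69]) cube([85, 17, 1142]);
translate([711, 76, 69]) cube([85, 17, 1142]);
translate([891, 76, 69]) cube([85, 17, 1142]);
translate([1071, 76, 69]) cube([85, 17, 1142]);
translate([1251, 76, 69]) cube([85, 17, 1142]);
translate([1431, 76, 69]) cube([85, 17, 1142]);
translate([1611, 76, 69]) cube([85, 17, 1142]);


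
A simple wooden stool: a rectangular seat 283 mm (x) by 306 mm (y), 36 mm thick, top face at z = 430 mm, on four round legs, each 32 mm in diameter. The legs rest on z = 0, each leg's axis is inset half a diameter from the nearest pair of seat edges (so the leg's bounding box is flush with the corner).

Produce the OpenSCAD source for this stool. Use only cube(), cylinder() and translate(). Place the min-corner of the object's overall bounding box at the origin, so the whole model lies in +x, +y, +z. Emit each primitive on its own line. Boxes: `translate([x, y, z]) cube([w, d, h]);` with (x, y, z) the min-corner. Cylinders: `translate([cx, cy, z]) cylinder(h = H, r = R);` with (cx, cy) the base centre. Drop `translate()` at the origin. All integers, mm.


translate([0, 0, 394]) cube([283, 306, 36]);
translate([16, 16, 0]) cylinder(h = 394, r = 16);
translate([267, 16, 0]) cylinder(h = 394, r = 16);
translate([16, 290, 0]) cylinder(h = 394, r = 16);
translate([267, 290, 0]) cylinder(h = 394, r = 16);


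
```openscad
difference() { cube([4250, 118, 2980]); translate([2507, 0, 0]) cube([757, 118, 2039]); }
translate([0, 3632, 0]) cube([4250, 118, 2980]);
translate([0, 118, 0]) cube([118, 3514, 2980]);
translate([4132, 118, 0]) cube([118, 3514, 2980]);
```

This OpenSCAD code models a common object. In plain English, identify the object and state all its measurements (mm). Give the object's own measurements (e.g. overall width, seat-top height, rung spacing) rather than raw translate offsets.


A single room: four walls, each 2980 mm tall and 118 mm thick, enclosing an outside footprint 4250×3750 mm (x × y), no floor or roof. The front and back walls (−y and +y sides) run the full x-width; the side walls fit between their inner faces. A door opening 757 mm wide and 2039 mm tall is cut through the front wall from the floor up, its −x edge 2507 mm from the wall's −x end.


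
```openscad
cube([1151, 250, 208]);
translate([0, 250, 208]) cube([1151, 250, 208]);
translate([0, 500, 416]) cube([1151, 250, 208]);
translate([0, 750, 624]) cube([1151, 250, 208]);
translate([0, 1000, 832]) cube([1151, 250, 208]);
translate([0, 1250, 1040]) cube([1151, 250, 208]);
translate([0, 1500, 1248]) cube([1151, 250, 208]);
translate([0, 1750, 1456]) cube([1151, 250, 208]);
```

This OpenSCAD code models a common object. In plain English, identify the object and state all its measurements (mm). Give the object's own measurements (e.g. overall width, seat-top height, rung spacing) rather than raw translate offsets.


A straight staircase of 8 solid steps. Each step is 1151 mm wide (x), 250 mm deep (y, the going) and 208 mm tall (the rise). The first step rests on the floor; each subsequent step sits one going further in +y and one rise higher in +z, directly behind and above the previous step with no overlap.


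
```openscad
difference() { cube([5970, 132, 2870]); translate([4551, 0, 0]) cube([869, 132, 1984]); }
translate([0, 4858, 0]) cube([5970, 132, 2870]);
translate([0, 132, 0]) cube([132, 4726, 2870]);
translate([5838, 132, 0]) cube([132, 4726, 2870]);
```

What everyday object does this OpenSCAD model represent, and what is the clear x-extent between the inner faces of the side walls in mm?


A single room. The interior width is 5706 mm.

Four walls enclosing a rectangle with a door in the front wall — a room. Outside width 5970 minus two 132 mm walls gives 5706 mm.


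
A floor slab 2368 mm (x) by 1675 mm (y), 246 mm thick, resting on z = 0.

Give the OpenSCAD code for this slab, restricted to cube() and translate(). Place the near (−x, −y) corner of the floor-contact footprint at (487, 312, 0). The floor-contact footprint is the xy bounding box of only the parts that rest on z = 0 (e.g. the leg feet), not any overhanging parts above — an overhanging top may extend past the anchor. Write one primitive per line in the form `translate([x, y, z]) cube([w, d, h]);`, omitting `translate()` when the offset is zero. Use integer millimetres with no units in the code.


translate([487, 312, 0]) cube([2368, 1675, 246]);


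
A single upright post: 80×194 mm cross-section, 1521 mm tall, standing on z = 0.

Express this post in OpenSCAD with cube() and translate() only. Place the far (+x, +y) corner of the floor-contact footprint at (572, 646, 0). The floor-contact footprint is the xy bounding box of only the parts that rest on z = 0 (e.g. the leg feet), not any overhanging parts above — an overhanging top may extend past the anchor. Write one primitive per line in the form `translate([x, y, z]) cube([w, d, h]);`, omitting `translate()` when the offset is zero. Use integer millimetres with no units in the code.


translate([492, 452, 0]) cube([80, 194, 1521]);


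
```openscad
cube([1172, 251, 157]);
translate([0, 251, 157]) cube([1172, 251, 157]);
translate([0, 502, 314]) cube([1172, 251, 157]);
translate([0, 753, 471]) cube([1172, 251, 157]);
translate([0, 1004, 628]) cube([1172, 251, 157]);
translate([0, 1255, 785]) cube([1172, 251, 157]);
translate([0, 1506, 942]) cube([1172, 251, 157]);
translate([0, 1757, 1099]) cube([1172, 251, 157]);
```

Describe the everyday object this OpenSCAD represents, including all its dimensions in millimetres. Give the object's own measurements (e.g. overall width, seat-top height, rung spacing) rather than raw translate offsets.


A straight staircase of 8 solid steps. Each step is 1172 mm wide (x), 251 mm deep (y, the going) and 157 mm tall (the rise). The first step rests on the floor; each subsequent step sits one going further in +y and one rise higher in +z, directly behind and above the previous step with no overlap.


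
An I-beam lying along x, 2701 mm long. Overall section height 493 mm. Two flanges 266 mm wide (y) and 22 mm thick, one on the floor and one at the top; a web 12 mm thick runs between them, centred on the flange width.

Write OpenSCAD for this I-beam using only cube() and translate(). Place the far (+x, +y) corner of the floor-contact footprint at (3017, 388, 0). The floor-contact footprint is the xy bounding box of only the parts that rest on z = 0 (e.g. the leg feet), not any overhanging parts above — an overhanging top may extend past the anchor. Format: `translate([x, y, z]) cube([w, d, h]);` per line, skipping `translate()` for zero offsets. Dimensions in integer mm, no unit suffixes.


translate([316, 122, 0]) cube([2701, 266, 22]);
translate([316, 249, 22]) cube([2701, 12, 449]);
translate([316, 122, 471]) cube([2701, 266, 22]);


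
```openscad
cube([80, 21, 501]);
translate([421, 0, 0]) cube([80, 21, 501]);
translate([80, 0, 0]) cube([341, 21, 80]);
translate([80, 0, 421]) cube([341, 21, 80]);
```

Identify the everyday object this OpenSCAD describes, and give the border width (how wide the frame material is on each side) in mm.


A picture frame. The border width is 80 mm.

Four thin pieces enclosing a rectangular opening — a picture frame. The two full-height stiles are 501 mm tall; the top rail sits at z = 421 and is 80 mm tall, so the border above the opening is 501 − 421 = 80 mm, matching the stile x-width.


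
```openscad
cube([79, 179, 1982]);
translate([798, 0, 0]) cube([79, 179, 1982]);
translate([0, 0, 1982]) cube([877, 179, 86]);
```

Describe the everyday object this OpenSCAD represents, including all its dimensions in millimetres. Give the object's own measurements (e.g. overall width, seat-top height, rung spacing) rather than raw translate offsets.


A door frame. The clear opening is 719 mm wide and 1982 mm high. Two 79 mm wide jambs, 179 mm deep, stand either side of the opening from the floor to the top of the opening. A 86 mm thick head sits across the top of both jambs, spanning the full outside width of the frame.


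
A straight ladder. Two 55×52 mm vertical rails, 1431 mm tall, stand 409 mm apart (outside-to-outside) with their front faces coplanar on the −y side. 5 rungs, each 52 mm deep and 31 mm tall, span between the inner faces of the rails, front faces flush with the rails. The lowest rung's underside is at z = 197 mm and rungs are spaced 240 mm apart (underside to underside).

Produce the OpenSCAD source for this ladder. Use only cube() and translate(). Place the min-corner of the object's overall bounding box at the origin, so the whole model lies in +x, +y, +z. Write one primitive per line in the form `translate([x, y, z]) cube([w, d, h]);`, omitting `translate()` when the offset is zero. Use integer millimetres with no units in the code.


// rung span = 409 - 2*55 = 299
// rung[k] z = 197 + k*240
cube([55, 52, 1431]);
translate([354, 0, 0]) cube([55, 52, 1431]);
translate([55, 0, 197]) cube([299, 52, 31]);
translate([55, 0, 437]) cube([299, 52, 31]);
translate([55, 0, 677]) cube([299, 52, 31]);
translate([55, 0, 917]) cube([299, 52, 31]);
translate([55, 0, 1157]) cube([299, 52, 31]);


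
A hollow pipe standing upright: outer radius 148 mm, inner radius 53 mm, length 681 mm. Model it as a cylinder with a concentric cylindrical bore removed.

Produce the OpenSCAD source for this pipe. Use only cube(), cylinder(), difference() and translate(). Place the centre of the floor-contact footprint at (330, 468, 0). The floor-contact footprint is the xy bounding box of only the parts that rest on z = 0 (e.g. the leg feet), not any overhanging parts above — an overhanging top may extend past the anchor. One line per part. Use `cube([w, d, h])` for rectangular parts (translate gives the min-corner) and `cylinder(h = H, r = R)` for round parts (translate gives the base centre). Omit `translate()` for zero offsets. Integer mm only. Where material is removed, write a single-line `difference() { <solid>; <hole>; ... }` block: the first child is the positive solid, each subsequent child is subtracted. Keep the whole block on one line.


difference() { translate([330, 468, 0]) cylinder(h = 681, r = 148); translate([330, 468, 0]) cylinder(h = 681, r = 53); }


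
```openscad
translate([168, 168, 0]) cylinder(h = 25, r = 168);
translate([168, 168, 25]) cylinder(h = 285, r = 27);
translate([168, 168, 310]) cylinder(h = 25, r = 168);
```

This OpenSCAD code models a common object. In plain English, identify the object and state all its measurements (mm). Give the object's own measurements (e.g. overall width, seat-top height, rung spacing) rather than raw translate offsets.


A spool: two coaxial disc flanges of radius 168 mm and thickness 25 mm, joined by a core cylinder of radius 27 mm and height 285 mm. The lower flange rests on z = 0 and the three cylinders share a vertical axis.


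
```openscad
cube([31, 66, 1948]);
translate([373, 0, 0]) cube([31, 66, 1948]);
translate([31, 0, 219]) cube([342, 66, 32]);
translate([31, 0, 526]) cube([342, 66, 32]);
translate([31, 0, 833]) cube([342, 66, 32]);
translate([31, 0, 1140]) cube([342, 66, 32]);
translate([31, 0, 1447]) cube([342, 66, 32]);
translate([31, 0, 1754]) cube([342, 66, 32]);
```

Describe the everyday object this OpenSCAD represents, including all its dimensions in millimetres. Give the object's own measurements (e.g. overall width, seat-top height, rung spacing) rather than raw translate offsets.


A straight ladder. Two 31×66 mm vertical rails, 1948 mm tall, stand 404 mm apart (outside-to-outside) with their front faces coplanar on the −y side. 6 rungs, each 66 mm deep and 32 mm tall, span between the inner faces of the rails, front faces flush with the rails. The lowest rung's underside is at z = 219 mm and rungs are spaced 307 mm apart (underside to underside).


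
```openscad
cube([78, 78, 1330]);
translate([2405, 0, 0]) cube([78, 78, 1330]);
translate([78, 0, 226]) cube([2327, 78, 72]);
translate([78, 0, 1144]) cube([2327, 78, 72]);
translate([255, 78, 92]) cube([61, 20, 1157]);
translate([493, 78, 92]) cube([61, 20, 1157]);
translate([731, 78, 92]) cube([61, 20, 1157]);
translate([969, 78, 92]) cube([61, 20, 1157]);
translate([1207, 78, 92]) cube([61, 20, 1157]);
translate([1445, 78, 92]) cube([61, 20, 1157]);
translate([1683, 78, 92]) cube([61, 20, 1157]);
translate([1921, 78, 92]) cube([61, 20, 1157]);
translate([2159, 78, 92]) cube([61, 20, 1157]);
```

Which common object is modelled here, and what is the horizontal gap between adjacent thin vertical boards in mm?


A fence section. The picket gap is 177 mm.

Two posts, two rails, 9 pickets — a fence section. Span 2327 mm holds 9 pickets of 61 mm with 10 equal gaps: ⌊(2327 − 9·61) / 10⌋ = 177 mm.


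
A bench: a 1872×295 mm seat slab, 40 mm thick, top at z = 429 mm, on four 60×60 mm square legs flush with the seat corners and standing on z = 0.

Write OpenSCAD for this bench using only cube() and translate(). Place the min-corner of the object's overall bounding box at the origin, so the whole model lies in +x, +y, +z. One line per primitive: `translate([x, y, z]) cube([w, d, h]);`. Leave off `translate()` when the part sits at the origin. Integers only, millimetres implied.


translate([0, 0, 389]) cube([1872, 295, 40]);
cube([60, 60, 389]);
translate([0, 235, 0]) cube([60, 60, 389]);
translate([1812, 0, 0]) cube([60, 60, 389]);
translate([1812, 235, 0]) cube([60, 60, 389]);
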